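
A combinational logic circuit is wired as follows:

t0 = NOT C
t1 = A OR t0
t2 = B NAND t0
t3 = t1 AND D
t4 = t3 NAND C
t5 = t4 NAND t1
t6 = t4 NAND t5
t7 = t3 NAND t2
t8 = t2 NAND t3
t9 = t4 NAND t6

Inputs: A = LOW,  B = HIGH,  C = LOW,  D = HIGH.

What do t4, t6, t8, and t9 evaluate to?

t4 = HIGH; t6 = HIGH; t8 = HIGH; t9 = LOW

t0 = NOT C = NOT LOW = HIGH
t1 = A OR t0 = LOW OR HIGH = HIGH
t2 = B NAND t0 = HIGH NAND HIGH = LOW
t3 = t1 AND D = HIGH AND HIGH = HIGH
t4 = t3 NAND C = HIGH NAND LOW = HIGH
t5 = t4 NAND t1 = HIGH NAND HIGH = LOW
t6 = t4 NAND t5 = HIGH NAND LOW = HIGH
t8 = t2 NAND t3 = LOW NAND HIGH = HIGH
t9 = t4 NAND t6 = HIGH NAND HIGH = LOW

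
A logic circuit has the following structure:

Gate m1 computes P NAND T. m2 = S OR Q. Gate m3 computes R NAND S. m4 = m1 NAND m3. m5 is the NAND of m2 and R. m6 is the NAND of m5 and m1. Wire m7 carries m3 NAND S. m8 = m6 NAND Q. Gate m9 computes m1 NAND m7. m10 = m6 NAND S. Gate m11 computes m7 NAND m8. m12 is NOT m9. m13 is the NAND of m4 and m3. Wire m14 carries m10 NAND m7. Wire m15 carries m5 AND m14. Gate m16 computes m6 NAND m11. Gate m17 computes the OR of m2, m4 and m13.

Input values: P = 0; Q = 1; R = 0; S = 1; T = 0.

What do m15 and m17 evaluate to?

m1 = P NAND T = 0 NAND 0 = 1
m2 = S OR Q = 1 OR 1 = 1
m3 = R NAND S = 0 NAND 1 = 1
m4 = m1 NAND m3 = 1 NAND 1 = 0
m5 = m2 NAND R = 1 NAND 0 = 1
m6 = m5 NAND m1 = 1 NAND 1 = 0
m7 = m3 NAND S = 1 NAND 1 = 0
m10 = m6 NAND S = 0 NAND 1 = 1
m13 = m4 NAND m3 = 0 NAND 1 = 1
m14 = m10 NAND m7 = 1 NAND 0 = 1
m15 = m5 AND m14 = 1 AND 1 = 1
m17 = m2 OR m4 OR m13 = 1 OR 0 OR 1 = 1

m15 = 1, m17 = 1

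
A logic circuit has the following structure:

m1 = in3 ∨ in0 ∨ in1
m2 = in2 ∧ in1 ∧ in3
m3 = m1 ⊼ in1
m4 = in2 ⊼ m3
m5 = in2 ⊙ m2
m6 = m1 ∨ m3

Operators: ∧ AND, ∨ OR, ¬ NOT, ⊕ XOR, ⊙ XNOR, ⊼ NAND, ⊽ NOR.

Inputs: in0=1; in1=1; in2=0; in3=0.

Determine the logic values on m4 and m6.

m4 = 1; m6 = 1

m1 = in3 OR in0 OR in1 = 0 OR 1 OR 1 = 1
m3 = m1 NAND in1 = 1 NAND 1 = 0
m4 = in2 NAND m3 = 0 NAND 0 = 1
m6 = m1 OR m3 = 1 OR 0 = 1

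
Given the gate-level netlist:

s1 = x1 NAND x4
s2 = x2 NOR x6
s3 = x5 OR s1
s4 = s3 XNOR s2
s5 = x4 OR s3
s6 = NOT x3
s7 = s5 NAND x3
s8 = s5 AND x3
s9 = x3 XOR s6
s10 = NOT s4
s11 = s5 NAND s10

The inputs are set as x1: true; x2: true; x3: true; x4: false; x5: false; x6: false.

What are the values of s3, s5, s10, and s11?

s1 = x1 NAND x4 = true NAND false = true
s2 = x2 NOR x6 = true NOR false = false
s3 = x5 OR s1 = false OR true = true
s4 = s3 XNOR s2 = true XNOR false = false
s5 = x4 OR s3 = false OR true = true
s10 = NOT s4 = NOT false = true
s11 = s5 NAND s10 = true NAND true = false

s3 = true; s5 = true; s10 = true; s11 = false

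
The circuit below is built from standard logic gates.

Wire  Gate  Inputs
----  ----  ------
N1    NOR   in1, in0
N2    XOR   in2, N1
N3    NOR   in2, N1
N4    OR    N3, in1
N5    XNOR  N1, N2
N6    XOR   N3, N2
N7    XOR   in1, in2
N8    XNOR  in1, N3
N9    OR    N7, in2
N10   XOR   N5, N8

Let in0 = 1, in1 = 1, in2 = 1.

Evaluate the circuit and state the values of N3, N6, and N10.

N3 = 0; N6 = 1; N10 = 0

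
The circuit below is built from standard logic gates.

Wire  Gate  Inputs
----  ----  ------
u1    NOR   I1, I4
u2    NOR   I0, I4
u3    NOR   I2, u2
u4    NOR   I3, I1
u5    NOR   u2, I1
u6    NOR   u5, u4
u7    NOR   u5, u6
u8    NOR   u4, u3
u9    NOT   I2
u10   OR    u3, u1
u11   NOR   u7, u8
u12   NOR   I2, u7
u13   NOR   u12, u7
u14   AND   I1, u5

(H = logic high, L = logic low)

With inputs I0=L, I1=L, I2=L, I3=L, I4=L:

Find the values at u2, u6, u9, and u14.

u2 = H, u6 = L, u9 = H, u14 = L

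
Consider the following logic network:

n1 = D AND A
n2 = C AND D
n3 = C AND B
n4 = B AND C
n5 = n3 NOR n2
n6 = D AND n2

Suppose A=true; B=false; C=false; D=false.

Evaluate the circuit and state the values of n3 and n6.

n2 = C AND D = false AND false = false
n3 = C AND B = false AND false = false
n6 = D AND n2 = false AND false = false

n3 = false; n6 = false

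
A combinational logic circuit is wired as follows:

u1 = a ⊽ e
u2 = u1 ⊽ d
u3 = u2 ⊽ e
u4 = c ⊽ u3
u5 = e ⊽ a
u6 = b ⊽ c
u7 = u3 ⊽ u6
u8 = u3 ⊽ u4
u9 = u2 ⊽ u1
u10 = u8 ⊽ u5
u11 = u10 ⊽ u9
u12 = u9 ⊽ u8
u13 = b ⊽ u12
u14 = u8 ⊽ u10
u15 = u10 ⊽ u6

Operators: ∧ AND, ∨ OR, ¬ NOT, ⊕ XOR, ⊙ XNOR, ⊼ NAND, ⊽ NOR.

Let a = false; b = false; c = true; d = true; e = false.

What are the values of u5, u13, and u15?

u1 = a NOR e = false NOR false = true
u2 = u1 NOR d = true NOR true = false
u3 = u2 NOR e = false NOR false = true
u4 = c NOR u3 = true NOR true = false
u5 = e NOR a = false NOR false = true
u6 = b NOR c = false NOR true = false
u8 = u3 NOR u4 = true NOR false = false
u9 = u2 NOR u1 = false NOR true = false
u10 = u8 NOR u5 = false NOR true = false
u12 = u9 NOR u8 = false NOR false = true
u13 = b NOR u12 = false NOR true = false
u15 = u10 NOR u6 = false NOR false = true

u5 = true; u13 = false; u15 = true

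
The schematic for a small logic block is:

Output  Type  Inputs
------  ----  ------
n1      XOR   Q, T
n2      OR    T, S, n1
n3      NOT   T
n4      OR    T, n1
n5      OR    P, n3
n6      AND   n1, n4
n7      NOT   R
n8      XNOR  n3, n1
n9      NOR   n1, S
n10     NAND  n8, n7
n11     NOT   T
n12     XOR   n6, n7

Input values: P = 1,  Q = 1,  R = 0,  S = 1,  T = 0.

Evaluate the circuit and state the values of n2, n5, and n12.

n2 = 1, n5 = 1, n12 = 0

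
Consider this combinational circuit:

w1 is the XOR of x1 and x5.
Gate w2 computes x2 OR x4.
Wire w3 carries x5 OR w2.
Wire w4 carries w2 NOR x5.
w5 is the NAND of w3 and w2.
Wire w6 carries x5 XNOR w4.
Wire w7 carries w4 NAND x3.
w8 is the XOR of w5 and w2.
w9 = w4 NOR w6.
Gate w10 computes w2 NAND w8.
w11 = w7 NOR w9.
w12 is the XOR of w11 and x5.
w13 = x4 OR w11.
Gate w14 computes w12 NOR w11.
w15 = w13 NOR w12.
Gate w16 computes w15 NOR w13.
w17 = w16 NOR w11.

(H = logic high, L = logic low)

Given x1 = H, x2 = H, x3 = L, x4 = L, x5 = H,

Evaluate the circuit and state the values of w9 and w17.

w9 = H, w17 = L

w2 = x2 OR x4 = H OR L = H
w4 = w2 NOR x5 = H NOR H = L
w6 = x5 XNOR w4 = H XNOR L = L
w7 = w4 NAND x3 = L NAND L = H
w9 = w4 NOR w6 = L NOR L = H
w11 = w7 NOR w9 = H NOR H = L
w12 = w11 XOR x5 = L XOR H = H
w13 = x4 OR w11 = L OR L = L
w15 = w13 NOR w12 = L NOR H = L
w16 = w15 NOR w13 = L NOR L = H
w17 = w16 NOR w11 = H NOR L = L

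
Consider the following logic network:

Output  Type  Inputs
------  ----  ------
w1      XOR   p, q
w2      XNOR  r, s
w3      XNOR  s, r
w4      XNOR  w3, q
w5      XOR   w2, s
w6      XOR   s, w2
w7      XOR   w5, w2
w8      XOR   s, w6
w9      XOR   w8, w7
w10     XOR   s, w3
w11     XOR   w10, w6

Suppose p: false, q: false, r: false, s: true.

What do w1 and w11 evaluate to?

w1 = p XOR q = false XOR false = false
w2 = r XNOR s = false XNOR true = false
w3 = s XNOR r = true XNOR false = false
w6 = s XOR w2 = true XOR false = true
w10 = s XOR w3 = true XOR false = true
w11 = w10 XOR w6 = true XOR true = false

w1 = false, w11 = false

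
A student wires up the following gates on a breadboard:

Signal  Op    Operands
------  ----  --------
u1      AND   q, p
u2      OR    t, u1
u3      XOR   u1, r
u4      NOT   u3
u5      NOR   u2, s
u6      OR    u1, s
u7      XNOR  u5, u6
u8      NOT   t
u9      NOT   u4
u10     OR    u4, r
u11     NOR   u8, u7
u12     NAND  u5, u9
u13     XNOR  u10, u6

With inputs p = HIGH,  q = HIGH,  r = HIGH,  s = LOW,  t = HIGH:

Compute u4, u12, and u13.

u1 = q AND p = HIGH AND HIGH = HIGH
u2 = t OR u1 = HIGH OR HIGH = HIGH
u3 = u1 XOR r = HIGH XOR HIGH = LOW
u4 = NOT u3 = NOT LOW = HIGH
u5 = u2 NOR s = HIGH NOR LOW = LOW
u6 = u1 OR s = HIGH OR LOW = HIGH
u9 = NOT u4 = NOT HIGH = LOW
u10 = u4 OR r = HIGH OR HIGH = HIGH
u12 = u5 NAND u9 = LOW NAND LOW = HIGH
u13 = u10 XNOR u6 = HIGH XNOR HIGH = HIGH

u4 = HIGH  u12 = HIGH  u13 = HIGH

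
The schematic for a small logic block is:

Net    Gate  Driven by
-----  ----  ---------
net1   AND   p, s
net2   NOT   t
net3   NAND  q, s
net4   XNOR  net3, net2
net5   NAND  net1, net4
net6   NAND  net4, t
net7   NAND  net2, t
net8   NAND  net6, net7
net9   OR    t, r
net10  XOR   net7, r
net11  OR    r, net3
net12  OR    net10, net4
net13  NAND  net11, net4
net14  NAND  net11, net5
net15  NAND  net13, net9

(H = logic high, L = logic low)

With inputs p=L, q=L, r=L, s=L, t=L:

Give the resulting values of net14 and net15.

net14 = L  net15 = H

net1 = p AND s = L AND L = L
net2 = NOT t = NOT L = H
net3 = q NAND s = L NAND L = H
net4 = net3 XNOR net2 = H XNOR H = H
net5 = net1 NAND net4 = L NAND H = H
net9 = t OR r = L OR L = L
net11 = r OR net3 = L OR H = H
net13 = net11 NAND net4 = H NAND H = L
net14 = net11 NAND net5 = H NAND H = L
net15 = net13 NAND net9 = L NAND L = H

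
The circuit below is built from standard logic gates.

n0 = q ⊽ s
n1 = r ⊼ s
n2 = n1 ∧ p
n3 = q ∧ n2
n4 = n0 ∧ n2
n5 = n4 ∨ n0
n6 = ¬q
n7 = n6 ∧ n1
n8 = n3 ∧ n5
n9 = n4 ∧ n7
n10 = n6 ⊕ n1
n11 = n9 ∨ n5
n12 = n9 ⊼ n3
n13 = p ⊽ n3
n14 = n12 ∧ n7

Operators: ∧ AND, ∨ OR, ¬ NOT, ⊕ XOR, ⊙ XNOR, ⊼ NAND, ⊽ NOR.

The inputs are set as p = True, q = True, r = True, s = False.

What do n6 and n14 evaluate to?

n0 = q NOR s = True NOR False = False
n1 = r NAND s = True NAND False = True
n2 = n1 AND p = True AND True = True
n3 = q AND n2 = True AND True = True
n4 = n0 AND n2 = False AND True = False
n6 = NOT q = NOT True = False
n7 = n6 AND n1 = False AND True = False
n9 = n4 AND n7 = False AND False = False
n12 = n9 NAND n3 = False NAND True = True
n14 = n12 AND n7 = True AND False = False

n6 = False, n14 = False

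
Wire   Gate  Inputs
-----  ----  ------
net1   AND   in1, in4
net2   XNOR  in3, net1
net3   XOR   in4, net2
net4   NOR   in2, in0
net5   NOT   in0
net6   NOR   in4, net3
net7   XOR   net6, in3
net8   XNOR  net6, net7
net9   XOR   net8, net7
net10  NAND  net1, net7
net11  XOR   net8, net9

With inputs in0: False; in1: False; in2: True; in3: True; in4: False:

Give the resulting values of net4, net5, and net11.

net1 = in1 AND in4 = False AND False = False
net2 = in3 XNOR net1 = True XNOR False = False
net3 = in4 XOR net2 = False XOR False = False
net4 = in2 NOR in0 = True NOR False = False
net5 = NOT in0 = NOT False = True
net6 = in4 NOR net3 = False NOR False = True
net7 = net6 XOR in3 = True XOR True = False
net8 = net6 XNOR net7 = True XNOR False = False
net9 = net8 XOR net7 = False XOR False = False
net11 = net8 XOR net9 = False XOR False = False

net4 = False, net5 = True, net11 = False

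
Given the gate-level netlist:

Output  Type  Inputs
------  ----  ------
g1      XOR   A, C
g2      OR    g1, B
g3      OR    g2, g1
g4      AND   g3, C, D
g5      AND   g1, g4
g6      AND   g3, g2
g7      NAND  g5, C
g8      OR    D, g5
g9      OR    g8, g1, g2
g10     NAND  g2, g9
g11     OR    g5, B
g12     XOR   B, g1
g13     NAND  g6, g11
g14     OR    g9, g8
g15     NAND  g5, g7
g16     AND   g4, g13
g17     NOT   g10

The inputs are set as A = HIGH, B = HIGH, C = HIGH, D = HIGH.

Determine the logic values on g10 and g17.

g10 = LOW, g17 = HIGH

g1 = A XOR C = HIGH XOR HIGH = LOW
g2 = g1 OR B = LOW OR HIGH = HIGH
g3 = g2 OR g1 = HIGH OR LOW = HIGH
g4 = g3 AND C AND D = HIGH AND HIGH AND HIGH = HIGH
g5 = g1 AND g4 = LOW AND HIGH = LOW
g8 = D OR g5 = HIGH OR LOW = HIGH
g9 = g8 OR g1 OR g2 = HIGH OR LOW OR HIGH = HIGH
g10 = g2 NAND g9 = HIGH NAND HIGH = LOW
g17 = NOT g10 = NOT LOW = HIGH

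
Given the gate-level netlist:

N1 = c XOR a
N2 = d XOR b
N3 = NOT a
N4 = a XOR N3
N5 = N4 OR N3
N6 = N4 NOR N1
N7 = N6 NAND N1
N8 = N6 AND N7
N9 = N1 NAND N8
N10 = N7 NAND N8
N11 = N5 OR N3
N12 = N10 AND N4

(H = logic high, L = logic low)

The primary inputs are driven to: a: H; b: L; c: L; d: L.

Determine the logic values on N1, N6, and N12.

N1 = c XOR a = L XOR H = H
N3 = NOT a = NOT H = L
N4 = a XOR N3 = H XOR L = H
N6 = N4 NOR N1 = H NOR H = L
N7 = N6 NAND N1 = L NAND H = H
N8 = N6 AND N7 = L AND H = L
N10 = N7 NAND N8 = H NAND L = H
N12 = N10 AND N4 = H AND H = H

N1 = H, N6 = L, N12 = H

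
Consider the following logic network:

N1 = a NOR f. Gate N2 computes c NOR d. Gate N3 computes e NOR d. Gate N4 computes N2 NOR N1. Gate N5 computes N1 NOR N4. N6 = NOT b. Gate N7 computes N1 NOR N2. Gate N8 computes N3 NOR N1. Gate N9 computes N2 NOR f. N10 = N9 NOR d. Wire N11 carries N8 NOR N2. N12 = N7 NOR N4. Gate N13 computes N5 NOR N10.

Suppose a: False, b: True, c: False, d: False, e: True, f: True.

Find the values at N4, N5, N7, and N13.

N1 = a NOR f = False NOR True = False
N2 = c NOR d = False NOR False = True
N4 = N2 NOR N1 = True NOR False = False
N5 = N1 NOR N4 = False NOR False = True
N7 = N1 NOR N2 = False NOR True = False
N9 = N2 NOR f = True NOR True = False
N10 = N9 NOR d = False NOR False = True
N13 = N5 NOR N10 = True NOR True = False

N4 = False  N5 = True  N7 = False  N13 = False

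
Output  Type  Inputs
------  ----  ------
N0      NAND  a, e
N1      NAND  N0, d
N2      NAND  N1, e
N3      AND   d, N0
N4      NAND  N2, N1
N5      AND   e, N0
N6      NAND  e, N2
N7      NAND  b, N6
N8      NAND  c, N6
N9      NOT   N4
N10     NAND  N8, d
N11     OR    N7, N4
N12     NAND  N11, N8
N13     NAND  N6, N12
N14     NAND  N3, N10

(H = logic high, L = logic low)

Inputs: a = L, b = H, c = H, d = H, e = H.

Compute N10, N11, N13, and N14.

N10 = L  N11 = H  N13 = H  N14 = H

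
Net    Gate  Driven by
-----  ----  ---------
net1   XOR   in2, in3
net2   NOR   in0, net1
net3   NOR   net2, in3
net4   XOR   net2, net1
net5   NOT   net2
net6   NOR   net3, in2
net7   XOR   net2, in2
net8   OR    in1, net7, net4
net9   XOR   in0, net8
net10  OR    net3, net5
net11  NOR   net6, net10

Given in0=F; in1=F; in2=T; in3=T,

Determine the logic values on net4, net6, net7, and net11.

net1 = in2 XOR in3 = T XOR T = F
net2 = in0 NOR net1 = F NOR F = T
net3 = net2 NOR in3 = T NOR T = F
net4 = net2 XOR net1 = T XOR F = T
net5 = NOT net2 = NOT T = F
net6 = net3 NOR in2 = F NOR T = F
net7 = net2 XOR in2 = T XOR T = F
net10 = net3 OR net5 = F OR F = F
net11 = net6 NOR net10 = F NOR F = T

net4 = T  net6 = F  net7 = F  net11 = T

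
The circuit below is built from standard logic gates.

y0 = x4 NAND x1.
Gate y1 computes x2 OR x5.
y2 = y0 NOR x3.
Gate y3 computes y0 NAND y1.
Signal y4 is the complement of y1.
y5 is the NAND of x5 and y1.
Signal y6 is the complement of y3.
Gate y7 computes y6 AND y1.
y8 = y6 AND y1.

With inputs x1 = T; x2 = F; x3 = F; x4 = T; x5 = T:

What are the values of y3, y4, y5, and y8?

y3 = T, y4 = F, y5 = F, y8 = F

y0 = x4 NAND x1 = T NAND T = F
y1 = x2 OR x5 = F OR T = T
y3 = y0 NAND y1 = F NAND T = T
y4 = NOT y1 = NOT T = F
y5 = x5 NAND y1 = T NAND T = F
y6 = NOT y3 = NOT T = F
y8 = y6 AND y1 = F AND T = F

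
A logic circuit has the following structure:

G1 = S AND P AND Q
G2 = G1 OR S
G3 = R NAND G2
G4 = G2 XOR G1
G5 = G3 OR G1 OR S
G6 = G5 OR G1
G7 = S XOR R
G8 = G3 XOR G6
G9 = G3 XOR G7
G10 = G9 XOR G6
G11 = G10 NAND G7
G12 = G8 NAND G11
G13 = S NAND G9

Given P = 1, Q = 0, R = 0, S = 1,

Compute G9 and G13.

G1 = S AND P AND Q = 1 AND 1 AND 0 = 0
G2 = G1 OR S = 0 OR 1 = 1
G3 = R NAND G2 = 0 NAND 1 = 1
G7 = S XOR R = 1 XOR 0 = 1
G9 = G3 XOR G7 = 1 XOR 1 = 0
G13 = S NAND G9 = 1 NAND 0 = 1

G9 = 0, G13 = 1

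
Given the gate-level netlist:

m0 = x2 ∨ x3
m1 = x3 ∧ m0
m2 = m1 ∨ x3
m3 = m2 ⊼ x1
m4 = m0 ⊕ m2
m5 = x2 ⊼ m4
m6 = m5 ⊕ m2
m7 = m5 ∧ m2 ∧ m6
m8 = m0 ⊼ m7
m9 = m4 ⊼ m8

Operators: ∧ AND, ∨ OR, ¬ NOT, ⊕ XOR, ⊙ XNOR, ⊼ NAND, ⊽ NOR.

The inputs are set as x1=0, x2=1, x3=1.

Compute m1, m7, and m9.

m0 = x2 OR x3 = 1 OR 1 = 1
m1 = x3 AND m0 = 1 AND 1 = 1
m2 = m1 OR x3 = 1 OR 1 = 1
m4 = m0 XOR m2 = 1 XOR 1 = 0
m5 = x2 NAND m4 = 1 NAND 0 = 1
m6 = m5 XOR m2 = 1 XOR 1 = 0
m7 = m5 AND m2 AND m6 = 1 AND 1 AND 0 = 0
m8 = m0 NAND m7 = 1 NAND 0 = 1
m9 = m4 NAND m8 = 0 NAND 1 = 1

m1 = 1  m7 = 0  m9 = 1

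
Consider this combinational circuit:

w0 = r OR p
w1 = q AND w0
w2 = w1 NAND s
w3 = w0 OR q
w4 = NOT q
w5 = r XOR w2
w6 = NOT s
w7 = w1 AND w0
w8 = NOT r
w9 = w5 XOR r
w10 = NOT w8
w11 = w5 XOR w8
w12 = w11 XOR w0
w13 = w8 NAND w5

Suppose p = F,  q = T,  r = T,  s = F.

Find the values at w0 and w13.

w0 = T, w13 = T

w0 = r OR p = T OR F = T
w1 = q AND w0 = T AND T = T
w2 = w1 NAND s = T NAND F = T
w5 = r XOR w2 = T XOR T = F
w8 = NOT r = NOT T = F
w13 = w8 NAND w5 = F NAND F = T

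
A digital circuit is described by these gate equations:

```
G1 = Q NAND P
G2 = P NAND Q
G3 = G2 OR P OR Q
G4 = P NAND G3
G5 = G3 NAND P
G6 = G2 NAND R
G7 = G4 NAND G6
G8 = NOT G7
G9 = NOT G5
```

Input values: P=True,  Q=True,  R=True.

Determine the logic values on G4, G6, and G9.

G2 = P NAND Q = True NAND True = False
G3 = G2 OR P OR Q = False OR True OR True = True
G4 = P NAND G3 = True NAND True = False
G5 = G3 NAND P = True NAND True = False
G6 = G2 NAND R = False NAND True = True
G9 = NOT G5 = NOT False = True

G4 = False; G6 = True; G9 = True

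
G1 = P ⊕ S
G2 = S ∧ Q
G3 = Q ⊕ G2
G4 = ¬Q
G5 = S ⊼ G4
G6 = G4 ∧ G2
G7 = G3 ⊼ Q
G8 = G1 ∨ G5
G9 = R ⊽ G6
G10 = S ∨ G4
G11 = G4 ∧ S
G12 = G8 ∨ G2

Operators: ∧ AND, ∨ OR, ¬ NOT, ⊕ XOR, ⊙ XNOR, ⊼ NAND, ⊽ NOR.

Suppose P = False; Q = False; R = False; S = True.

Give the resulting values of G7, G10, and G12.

G1 = P XOR S = False XOR True = True
G2 = S AND Q = True AND False = False
G3 = Q XOR G2 = False XOR False = False
G4 = NOT Q = NOT False = True
G5 = S NAND G4 = True NAND True = False
G7 = G3 NAND Q = False NAND False = True
G8 = G1 OR G5 = True OR False = True
G10 = S OR G4 = True OR True = True
G12 = G8 OR G2 = True OR False = True

G7 = True, G10 = True, G12 = True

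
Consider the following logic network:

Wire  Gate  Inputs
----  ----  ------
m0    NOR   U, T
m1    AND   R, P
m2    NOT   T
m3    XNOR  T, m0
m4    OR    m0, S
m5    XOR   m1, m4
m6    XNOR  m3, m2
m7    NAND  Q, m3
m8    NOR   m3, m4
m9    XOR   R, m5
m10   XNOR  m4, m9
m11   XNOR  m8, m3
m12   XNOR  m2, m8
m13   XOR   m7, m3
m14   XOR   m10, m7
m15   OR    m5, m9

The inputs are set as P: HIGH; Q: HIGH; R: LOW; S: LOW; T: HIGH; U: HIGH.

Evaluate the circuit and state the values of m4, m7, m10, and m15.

m4 = LOW, m7 = HIGH, m10 = HIGH, m15 = LOW

m0 = U NOR T = HIGH NOR HIGH = LOW
m1 = R AND P = LOW AND HIGH = LOW
m3 = T XNOR m0 = HIGH XNOR LOW = LOW
m4 = m0 OR S = LOW OR LOW = LOW
m5 = m1 XOR m4 = LOW XOR LOW = LOW
m7 = Q NAND m3 = HIGH NAND LOW = HIGH
m9 = R XOR m5 = LOW XOR LOW = LOW
m10 = m4 XNOR m9 = LOW XNOR LOW = HIGH
m15 = m5 OR m9 = LOW OR LOW = LOW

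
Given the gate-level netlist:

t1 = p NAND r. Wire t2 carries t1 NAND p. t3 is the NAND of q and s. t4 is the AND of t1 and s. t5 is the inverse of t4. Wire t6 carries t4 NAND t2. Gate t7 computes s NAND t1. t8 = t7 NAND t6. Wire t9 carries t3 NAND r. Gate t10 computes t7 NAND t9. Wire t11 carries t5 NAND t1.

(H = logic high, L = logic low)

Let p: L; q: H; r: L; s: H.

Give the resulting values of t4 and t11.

t1 = p NAND r = L NAND L = H
t4 = t1 AND s = H AND H = H
t5 = NOT t4 = NOT H = L
t11 = t5 NAND t1 = L NAND H = H

t4 = H, t11 = H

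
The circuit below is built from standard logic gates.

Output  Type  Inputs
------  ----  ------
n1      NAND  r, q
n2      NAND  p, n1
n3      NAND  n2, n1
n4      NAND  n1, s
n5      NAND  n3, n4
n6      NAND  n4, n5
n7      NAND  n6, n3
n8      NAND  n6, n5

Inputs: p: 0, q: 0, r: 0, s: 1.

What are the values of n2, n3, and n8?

n1 = r NAND q = 0 NAND 0 = 1
n2 = p NAND n1 = 0 NAND 1 = 1
n3 = n2 NAND n1 = 1 NAND 1 = 0
n4 = n1 NAND s = 1 NAND 1 = 0
n5 = n3 NAND n4 = 0 NAND 0 = 1
n6 = n4 NAND n5 = 0 NAND 1 = 1
n8 = n6 NAND n5 = 1 NAND 1 = 0

n2 = 1, n3 = 0, n8 = 0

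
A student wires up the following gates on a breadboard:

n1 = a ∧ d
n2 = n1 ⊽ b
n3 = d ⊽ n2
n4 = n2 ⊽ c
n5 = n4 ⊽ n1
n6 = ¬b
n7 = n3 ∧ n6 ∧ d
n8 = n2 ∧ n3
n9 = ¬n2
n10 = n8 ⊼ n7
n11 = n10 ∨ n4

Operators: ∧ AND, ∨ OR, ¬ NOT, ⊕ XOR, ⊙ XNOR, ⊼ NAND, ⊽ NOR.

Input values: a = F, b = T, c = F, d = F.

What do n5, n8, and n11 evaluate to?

n1 = a AND d = F AND F = F
n2 = n1 NOR b = F NOR T = F
n3 = d NOR n2 = F NOR F = T
n4 = n2 NOR c = F NOR F = T
n5 = n4 NOR n1 = T NOR F = F
n6 = NOT b = NOT T = F
n7 = n3 AND n6 AND d = T AND F AND F = F
n8 = n2 AND n3 = F AND T = F
n10 = n8 NAND n7 = F NAND F = T
n11 = n10 OR n4 = T OR T = T

n5 = F  n8 = F  n11 = T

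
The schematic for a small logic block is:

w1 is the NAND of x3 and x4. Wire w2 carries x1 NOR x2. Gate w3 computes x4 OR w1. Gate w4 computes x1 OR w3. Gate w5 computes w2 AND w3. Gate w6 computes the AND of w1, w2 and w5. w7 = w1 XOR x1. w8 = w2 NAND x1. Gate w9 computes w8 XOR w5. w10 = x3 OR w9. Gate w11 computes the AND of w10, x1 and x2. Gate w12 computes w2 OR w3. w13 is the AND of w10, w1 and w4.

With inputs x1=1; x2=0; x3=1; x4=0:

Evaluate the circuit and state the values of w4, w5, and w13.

w1 = x3 NAND x4 = 1 NAND 0 = 1
w2 = x1 NOR x2 = 1 NOR 0 = 0
w3 = x4 OR w1 = 0 OR 1 = 1
w4 = x1 OR w3 = 1 OR 1 = 1
w5 = w2 AND w3 = 0 AND 1 = 0
w8 = w2 NAND x1 = 0 NAND 1 = 1
w9 = w8 XOR w5 = 1 XOR 0 = 1
w10 = x3 OR w9 = 1 OR 1 = 1
w13 = w10 AND w1 AND w4 = 1 AND 1 AND 1 = 1

w4 = 1; w5 = 0; w13 = 1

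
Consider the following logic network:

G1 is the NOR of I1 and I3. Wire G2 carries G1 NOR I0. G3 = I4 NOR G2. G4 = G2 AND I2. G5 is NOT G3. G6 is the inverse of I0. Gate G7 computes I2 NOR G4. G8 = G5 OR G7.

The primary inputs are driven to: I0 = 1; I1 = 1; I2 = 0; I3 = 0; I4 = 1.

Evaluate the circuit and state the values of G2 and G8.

G1 = I1 NOR I3 = 1 NOR 0 = 0
G2 = G1 NOR I0 = 0 NOR 1 = 0
G3 = I4 NOR G2 = 1 NOR 0 = 0
G4 = G2 AND I2 = 0 AND 0 = 0
G5 = NOT G3 = NOT 0 = 1
G7 = I2 NOR G4 = 0 NOR 0 = 1
G8 = G5 OR G7 = 1 OR 1 = 1

G2 = 0; G8 = 1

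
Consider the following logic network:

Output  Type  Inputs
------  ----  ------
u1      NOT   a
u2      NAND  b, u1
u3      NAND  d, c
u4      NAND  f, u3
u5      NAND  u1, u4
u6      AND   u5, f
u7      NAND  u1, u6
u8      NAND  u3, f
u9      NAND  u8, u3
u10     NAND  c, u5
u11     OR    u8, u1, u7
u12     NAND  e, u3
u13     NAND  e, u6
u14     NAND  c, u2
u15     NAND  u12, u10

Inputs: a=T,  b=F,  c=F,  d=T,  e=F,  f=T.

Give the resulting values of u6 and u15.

u1 = NOT a = NOT T = F
u3 = d NAND c = T NAND F = T
u4 = f NAND u3 = T NAND T = F
u5 = u1 NAND u4 = F NAND F = T
u6 = u5 AND f = T AND T = T
u10 = c NAND u5 = F NAND T = T
u12 = e NAND u3 = F NAND T = T
u15 = u12 NAND u10 = T NAND T = F

u6 = T  u15 = F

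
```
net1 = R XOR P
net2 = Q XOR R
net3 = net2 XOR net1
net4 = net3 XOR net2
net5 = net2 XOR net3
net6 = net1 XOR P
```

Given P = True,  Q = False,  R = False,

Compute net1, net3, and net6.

net1 = True; net3 = True; net6 = False

net1 = R XOR P = False XOR True = True
net2 = Q XOR R = False XOR False = False
net3 = net2 XOR net1 = False XOR True = True
net6 = net1 XOR P = True XOR True = False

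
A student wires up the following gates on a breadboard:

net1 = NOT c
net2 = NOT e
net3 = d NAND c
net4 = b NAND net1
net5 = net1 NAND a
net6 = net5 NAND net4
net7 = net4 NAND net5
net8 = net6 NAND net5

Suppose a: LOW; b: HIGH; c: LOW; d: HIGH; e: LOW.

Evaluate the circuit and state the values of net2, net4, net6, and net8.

net2 = HIGH, net4 = LOW, net6 = HIGH, net8 = LOW

net1 = NOT c = NOT LOW = HIGH
net2 = NOT e = NOT LOW = HIGH
net4 = b NAND net1 = HIGH NAND HIGH = LOW
net5 = net1 NAND a = HIGH NAND LOW = HIGH
net6 = net5 NAND net4 = HIGH NAND LOW = HIGH
net8 = net6 NAND net5 = HIGH NAND HIGH = LOW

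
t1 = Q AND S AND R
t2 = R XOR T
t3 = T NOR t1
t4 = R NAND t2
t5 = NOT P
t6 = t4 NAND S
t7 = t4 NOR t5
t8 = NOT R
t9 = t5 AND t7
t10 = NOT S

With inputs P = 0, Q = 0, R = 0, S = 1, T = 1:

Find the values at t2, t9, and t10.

t2 = 1  t9 = 0  t10 = 0

t2 = R XOR T = 0 XOR 1 = 1
t4 = R NAND t2 = 0 NAND 1 = 1
t5 = NOT P = NOT 0 = 1
t7 = t4 NOR t5 = 1 NOR 1 = 0
t9 = t5 AND t7 = 1 AND 0 = 0
t10 = NOT S = NOT 1 = 0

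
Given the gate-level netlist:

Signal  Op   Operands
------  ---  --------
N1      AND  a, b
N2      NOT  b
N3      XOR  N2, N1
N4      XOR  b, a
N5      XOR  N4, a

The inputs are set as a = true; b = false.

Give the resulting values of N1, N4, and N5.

N1 = a AND b = true AND false = false
N4 = b XOR a = false XOR true = true
N5 = N4 XOR a = true XOR true = false

N1 = false; N4 = true; N5 = false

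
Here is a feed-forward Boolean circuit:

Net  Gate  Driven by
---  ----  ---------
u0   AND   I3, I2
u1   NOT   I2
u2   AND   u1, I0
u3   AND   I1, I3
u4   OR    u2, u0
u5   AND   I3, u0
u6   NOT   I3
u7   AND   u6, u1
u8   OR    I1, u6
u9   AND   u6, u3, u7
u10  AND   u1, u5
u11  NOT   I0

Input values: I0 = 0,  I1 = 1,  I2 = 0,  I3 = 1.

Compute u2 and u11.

u1 = NOT I2 = NOT 0 = 1
u2 = u1 AND I0 = 1 AND 0 = 0
u11 = NOT I0 = NOT 0 = 1

u2 = 0; u11 = 1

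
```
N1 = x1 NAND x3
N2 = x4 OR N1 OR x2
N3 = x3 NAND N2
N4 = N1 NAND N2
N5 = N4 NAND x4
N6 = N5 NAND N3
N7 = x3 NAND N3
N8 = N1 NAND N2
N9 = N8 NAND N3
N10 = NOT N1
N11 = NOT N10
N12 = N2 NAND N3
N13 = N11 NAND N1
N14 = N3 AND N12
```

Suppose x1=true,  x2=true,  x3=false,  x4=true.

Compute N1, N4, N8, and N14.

N1 = x1 NAND x3 = true NAND false = true
N2 = x4 OR N1 OR x2 = true OR true OR true = true
N3 = x3 NAND N2 = false NAND true = true
N4 = N1 NAND N2 = true NAND true = false
N8 = N1 NAND N2 = true NAND true = false
N12 = N2 NAND N3 = true NAND true = false
N14 = N3 AND N12 = true AND false = false

N1 = true, N4 = false, N8 = false, N14 = false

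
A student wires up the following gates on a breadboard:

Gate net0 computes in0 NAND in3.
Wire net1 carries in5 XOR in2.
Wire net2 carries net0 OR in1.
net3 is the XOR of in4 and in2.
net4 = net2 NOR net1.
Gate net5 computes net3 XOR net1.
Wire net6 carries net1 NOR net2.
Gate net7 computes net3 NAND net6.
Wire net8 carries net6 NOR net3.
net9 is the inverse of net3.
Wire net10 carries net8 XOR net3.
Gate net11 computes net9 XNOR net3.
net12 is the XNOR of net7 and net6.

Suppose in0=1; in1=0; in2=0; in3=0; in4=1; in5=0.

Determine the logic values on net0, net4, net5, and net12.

net0 = 1; net4 = 0; net5 = 1; net12 = 0

net0 = in0 NAND in3 = 1 NAND 0 = 1
net1 = in5 XOR in2 = 0 XOR 0 = 0
net2 = net0 OR in1 = 1 OR 0 = 1
net3 = in4 XOR in2 = 1 XOR 0 = 1
net4 = net2 NOR net1 = 1 NOR 0 = 0
net5 = net3 XOR net1 = 1 XOR 0 = 1
net6 = net1 NOR net2 = 0 NOR 1 = 0
net7 = net3 NAND net6 = 1 NAND 0 = 1
net12 = net7 XNOR net6 = 1 XNOR 0 = 0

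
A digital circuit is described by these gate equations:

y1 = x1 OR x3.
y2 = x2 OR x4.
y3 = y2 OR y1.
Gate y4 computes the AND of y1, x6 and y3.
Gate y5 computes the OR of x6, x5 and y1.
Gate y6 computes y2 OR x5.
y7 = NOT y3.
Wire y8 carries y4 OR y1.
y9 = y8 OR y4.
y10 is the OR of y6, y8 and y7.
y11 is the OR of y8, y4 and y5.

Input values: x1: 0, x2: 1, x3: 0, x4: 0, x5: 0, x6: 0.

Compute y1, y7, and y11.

y1 = 0, y7 = 0, y11 = 0

y1 = x1 OR x3 = 0 OR 0 = 0
y2 = x2 OR x4 = 1 OR 0 = 1
y3 = y2 OR y1 = 1 OR 0 = 1
y4 = y1 AND x6 AND y3 = 0 AND 0 AND 1 = 0
y5 = x6 OR x5 OR y1 = 0 OR 0 OR 0 = 0
y7 = NOT y3 = NOT 1 = 0
y8 = y4 OR y1 = 0 OR 0 = 0
y11 = y8 OR y4 OR y5 = 0 OR 0 OR 0 = 0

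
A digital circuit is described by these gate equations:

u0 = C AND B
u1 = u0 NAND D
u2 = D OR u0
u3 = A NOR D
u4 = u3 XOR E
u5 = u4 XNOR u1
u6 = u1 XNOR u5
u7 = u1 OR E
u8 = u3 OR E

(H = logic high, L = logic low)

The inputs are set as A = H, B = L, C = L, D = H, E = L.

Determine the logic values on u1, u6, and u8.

u1 = H, u6 = L, u8 = L

u0 = C AND B = L AND L = L
u1 = u0 NAND D = L NAND H = H
u3 = A NOR D = H NOR H = L
u4 = u3 XOR E = L XOR L = L
u5 = u4 XNOR u1 = L XNOR H = L
u6 = u1 XNOR u5 = H XNOR L = L
u8 = u3 OR E = L OR L = L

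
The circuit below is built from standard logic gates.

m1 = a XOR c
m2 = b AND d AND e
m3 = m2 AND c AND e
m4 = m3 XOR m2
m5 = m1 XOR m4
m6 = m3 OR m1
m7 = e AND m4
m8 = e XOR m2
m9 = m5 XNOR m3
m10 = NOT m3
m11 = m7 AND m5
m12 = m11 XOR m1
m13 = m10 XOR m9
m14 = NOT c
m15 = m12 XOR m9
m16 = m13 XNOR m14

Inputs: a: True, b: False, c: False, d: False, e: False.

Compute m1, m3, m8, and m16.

m1 = a XOR c = True XOR False = True
m2 = b AND d AND e = False AND False AND False = False
m3 = m2 AND c AND e = False AND False AND False = False
m4 = m3 XOR m2 = False XOR False = False
m5 = m1 XOR m4 = True XOR False = True
m8 = e XOR m2 = False XOR False = False
m9 = m5 XNOR m3 = True XNOR False = False
m10 = NOT m3 = NOT False = True
m13 = m10 XOR m9 = True XOR False = True
m14 = NOT c = NOT False = True
m16 = m13 XNOR m14 = True XNOR True = True

m1 = True; m3 = False; m8 = False; m16 = True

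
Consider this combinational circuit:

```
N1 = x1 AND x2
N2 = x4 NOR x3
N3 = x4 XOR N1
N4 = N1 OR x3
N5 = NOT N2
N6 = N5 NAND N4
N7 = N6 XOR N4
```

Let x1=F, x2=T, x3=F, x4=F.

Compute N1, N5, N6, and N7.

N1 = x1 AND x2 = F AND T = F
N2 = x4 NOR x3 = F NOR F = T
N4 = N1 OR x3 = F OR F = F
N5 = NOT N2 = NOT T = F
N6 = N5 NAND N4 = F NAND F = T
N7 = N6 XOR N4 = T XOR F = T

N1 = F  N5 = F  N6 = T  N7 = T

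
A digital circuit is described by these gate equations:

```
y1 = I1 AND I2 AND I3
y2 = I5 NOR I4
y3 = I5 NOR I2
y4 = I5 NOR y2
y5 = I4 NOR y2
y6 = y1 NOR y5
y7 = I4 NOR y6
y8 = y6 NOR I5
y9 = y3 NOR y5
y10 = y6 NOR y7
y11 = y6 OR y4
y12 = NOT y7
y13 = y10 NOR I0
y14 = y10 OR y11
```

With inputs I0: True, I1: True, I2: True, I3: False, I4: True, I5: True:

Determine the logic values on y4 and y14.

y1 = I1 AND I2 AND I3 = True AND True AND False = False
y2 = I5 NOR I4 = True NOR True = False
y4 = I5 NOR y2 = True NOR False = False
y5 = I4 NOR y2 = True NOR False = False
y6 = y1 NOR y5 = False NOR False = True
y7 = I4 NOR y6 = True NOR True = False
y10 = y6 NOR y7 = True NOR False = False
y11 = y6 OR y4 = True OR False = True
y14 = y10 OR y11 = False OR True = True

y4 = False; y14 = True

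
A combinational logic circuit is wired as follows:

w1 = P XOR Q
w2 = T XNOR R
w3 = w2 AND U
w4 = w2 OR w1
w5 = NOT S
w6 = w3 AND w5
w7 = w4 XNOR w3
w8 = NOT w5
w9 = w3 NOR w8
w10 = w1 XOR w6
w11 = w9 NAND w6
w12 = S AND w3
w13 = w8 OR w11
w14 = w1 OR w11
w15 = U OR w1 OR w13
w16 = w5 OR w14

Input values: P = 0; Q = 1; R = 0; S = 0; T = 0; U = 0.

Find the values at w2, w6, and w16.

w2 = 1  w6 = 0  w16 = 1

w1 = P XOR Q = 0 XOR 1 = 1
w2 = T XNOR R = 0 XNOR 0 = 1
w3 = w2 AND U = 1 AND 0 = 0
w5 = NOT S = NOT 0 = 1
w6 = w3 AND w5 = 0 AND 1 = 0
w8 = NOT w5 = NOT 1 = 0
w9 = w3 NOR w8 = 0 NOR 0 = 1
w11 = w9 NAND w6 = 1 NAND 0 = 1
w14 = w1 OR w11 = 1 OR 1 = 1
w16 = w5 OR w14 = 1 OR 1 = 1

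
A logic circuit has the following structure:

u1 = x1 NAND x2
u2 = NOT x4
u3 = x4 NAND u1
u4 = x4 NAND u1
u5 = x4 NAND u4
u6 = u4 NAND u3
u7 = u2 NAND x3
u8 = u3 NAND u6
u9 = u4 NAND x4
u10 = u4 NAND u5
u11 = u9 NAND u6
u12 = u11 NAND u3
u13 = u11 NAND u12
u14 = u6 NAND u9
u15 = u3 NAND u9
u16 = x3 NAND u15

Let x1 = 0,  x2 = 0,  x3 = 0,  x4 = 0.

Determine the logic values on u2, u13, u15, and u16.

u2 = 1; u13 = 1; u15 = 0; u16 = 1

u1 = x1 NAND x2 = 0 NAND 0 = 1
u2 = NOT x4 = NOT 0 = 1
u3 = x4 NAND u1 = 0 NAND 1 = 1
u4 = x4 NAND u1 = 0 NAND 1 = 1
u6 = u4 NAND u3 = 1 NAND 1 = 0
u9 = u4 NAND x4 = 1 NAND 0 = 1
u11 = u9 NAND u6 = 1 NAND 0 = 1
u12 = u11 NAND u3 = 1 NAND 1 = 0
u13 = u11 NAND u12 = 1 NAND 0 = 1
u15 = u3 NAND u9 = 1 NAND 1 = 0
u16 = x3 NAND u15 = 0 NAND 0 = 1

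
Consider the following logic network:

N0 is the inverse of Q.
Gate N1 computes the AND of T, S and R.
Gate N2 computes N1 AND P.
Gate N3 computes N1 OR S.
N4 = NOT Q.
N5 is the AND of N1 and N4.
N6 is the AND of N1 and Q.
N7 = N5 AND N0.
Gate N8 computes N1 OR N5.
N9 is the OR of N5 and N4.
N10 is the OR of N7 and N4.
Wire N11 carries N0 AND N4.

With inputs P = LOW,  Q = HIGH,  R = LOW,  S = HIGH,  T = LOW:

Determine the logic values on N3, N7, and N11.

N0 = NOT Q = NOT HIGH = LOW
N1 = T AND S AND R = LOW AND HIGH AND LOW = LOW
N3 = N1 OR S = LOW OR HIGH = HIGH
N4 = NOT Q = NOT HIGH = LOW
N5 = N1 AND N4 = LOW AND LOW = LOW
N7 = N5 AND N0 = LOW AND LOW = LOW
N11 = N0 AND N4 = LOW AND LOW = LOW

N3 = HIGH; N7 = LOW; N11 = LOW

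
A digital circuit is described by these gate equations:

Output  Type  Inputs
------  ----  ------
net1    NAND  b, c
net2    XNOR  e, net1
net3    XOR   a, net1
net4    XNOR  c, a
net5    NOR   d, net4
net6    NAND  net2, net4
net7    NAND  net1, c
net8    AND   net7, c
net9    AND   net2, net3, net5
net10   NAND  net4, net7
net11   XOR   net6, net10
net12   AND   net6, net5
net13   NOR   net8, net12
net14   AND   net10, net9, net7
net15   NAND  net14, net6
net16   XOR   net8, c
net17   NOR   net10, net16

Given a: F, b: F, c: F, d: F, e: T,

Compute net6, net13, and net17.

net1 = b NAND c = F NAND F = T
net2 = e XNOR net1 = T XNOR T = T
net4 = c XNOR a = F XNOR F = T
net5 = d NOR net4 = F NOR T = F
net6 = net2 NAND net4 = T NAND T = F
net7 = net1 NAND c = T NAND F = T
net8 = net7 AND c = T AND F = F
net10 = net4 NAND net7 = T NAND T = F
net12 = net6 AND net5 = F AND F = F
net13 = net8 NOR net12 = F NOR F = T
net16 = net8 XOR c = F XOR F = F
net17 = net10 NOR net16 = F NOR F = T

net6 = F  net13 = T  net17 = T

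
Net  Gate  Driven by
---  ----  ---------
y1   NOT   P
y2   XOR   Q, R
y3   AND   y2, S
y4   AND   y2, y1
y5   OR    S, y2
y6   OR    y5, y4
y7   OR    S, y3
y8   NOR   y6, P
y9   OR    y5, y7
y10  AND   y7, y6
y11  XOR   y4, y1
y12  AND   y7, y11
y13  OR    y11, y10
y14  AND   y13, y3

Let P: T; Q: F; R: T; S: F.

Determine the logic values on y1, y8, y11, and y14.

y1 = NOT P = NOT T = F
y2 = Q XOR R = F XOR T = T
y3 = y2 AND S = T AND F = F
y4 = y2 AND y1 = T AND F = F
y5 = S OR y2 = F OR T = T
y6 = y5 OR y4 = T OR F = T
y7 = S OR y3 = F OR F = F
y8 = y6 NOR P = T NOR T = F
y10 = y7 AND y6 = F AND T = F
y11 = y4 XOR y1 = F XOR F = F
y13 = y11 OR y10 = F OR F = F
y14 = y13 AND y3 = F AND F = F

y1 = F; y8 = F; y11 = F; y14 = F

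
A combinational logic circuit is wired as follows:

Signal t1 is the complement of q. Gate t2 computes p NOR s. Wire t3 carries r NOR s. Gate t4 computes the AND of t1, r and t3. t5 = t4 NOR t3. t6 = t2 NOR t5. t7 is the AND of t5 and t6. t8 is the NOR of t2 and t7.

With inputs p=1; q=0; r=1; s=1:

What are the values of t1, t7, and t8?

t1 = 1, t7 = 0, t8 = 1

t1 = NOT q = NOT 0 = 1
t2 = p NOR s = 1 NOR 1 = 0
t3 = r NOR s = 1 NOR 1 = 0
t4 = t1 AND r AND t3 = 1 AND 1 AND 0 = 0
t5 = t4 NOR t3 = 0 NOR 0 = 1
t6 = t2 NOR t5 = 0 NOR 1 = 0
t7 = t5 AND t6 = 1 AND 0 = 0
t8 = t2 NOR t7 = 0 NOR 0 = 1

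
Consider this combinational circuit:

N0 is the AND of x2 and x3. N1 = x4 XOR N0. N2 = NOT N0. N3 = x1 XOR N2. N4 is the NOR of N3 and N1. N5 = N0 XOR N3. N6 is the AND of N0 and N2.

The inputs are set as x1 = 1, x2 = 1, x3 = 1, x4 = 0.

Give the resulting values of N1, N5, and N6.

N1 = 1, N5 = 0, N6 = 0

N0 = x2 AND x3 = 1 AND 1 = 1
N1 = x4 XOR N0 = 0 XOR 1 = 1
N2 = NOT N0 = NOT 1 = 0
N3 = x1 XOR N2 = 1 XOR 0 = 1
N5 = N0 XOR N3 = 1 XOR 1 = 0
N6 = N0 AND N2 = 1 AND 0 = 0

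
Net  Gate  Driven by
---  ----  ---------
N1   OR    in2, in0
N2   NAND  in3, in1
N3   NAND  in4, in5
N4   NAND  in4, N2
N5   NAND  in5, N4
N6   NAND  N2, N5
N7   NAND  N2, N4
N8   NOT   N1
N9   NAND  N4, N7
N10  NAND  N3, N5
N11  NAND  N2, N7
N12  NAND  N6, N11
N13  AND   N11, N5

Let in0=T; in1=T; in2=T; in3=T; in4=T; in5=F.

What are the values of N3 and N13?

N2 = in3 NAND in1 = T NAND T = F
N3 = in4 NAND in5 = T NAND F = T
N4 = in4 NAND N2 = T NAND F = T
N5 = in5 NAND N4 = F NAND T = T
N7 = N2 NAND N4 = F NAND T = T
N11 = N2 NAND N7 = F NAND T = T
N13 = N11 AND N5 = T AND T = T

N3 = T, N13 = T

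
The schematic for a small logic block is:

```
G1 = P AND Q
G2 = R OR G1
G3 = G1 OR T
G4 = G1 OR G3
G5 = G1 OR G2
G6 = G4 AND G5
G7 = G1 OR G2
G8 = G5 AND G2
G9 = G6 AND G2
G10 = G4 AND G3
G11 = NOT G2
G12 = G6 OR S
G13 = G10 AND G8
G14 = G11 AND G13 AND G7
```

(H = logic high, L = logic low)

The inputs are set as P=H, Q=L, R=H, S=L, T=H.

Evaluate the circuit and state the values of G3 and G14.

G3 = H  G14 = L

G1 = P AND Q = H AND L = L
G2 = R OR G1 = H OR L = H
G3 = G1 OR T = L OR H = H
G4 = G1 OR G3 = L OR H = H
G5 = G1 OR G2 = L OR H = H
G7 = G1 OR G2 = L OR H = H
G8 = G5 AND G2 = H AND H = H
G10 = G4 AND G3 = H AND H = H
G11 = NOT G2 = NOT H = L
G13 = G10 AND G8 = H AND H = H
G14 = G11 AND G13 AND G7 = L AND H AND H = L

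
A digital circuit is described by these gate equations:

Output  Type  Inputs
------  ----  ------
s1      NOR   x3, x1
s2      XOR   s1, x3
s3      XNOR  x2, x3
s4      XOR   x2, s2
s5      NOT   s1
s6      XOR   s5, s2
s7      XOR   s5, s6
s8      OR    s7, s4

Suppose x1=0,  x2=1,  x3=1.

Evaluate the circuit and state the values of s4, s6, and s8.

s1 = x3 NOR x1 = 1 NOR 0 = 0
s2 = s1 XOR x3 = 0 XOR 1 = 1
s4 = x2 XOR s2 = 1 XOR 1 = 0
s5 = NOT s1 = NOT 0 = 1
s6 = s5 XOR s2 = 1 XOR 1 = 0
s7 = s5 XOR s6 = 1 XOR 0 = 1
s8 = s7 OR s4 = 1 OR 0 = 1

s4 = 0, s6 = 0, s8 = 1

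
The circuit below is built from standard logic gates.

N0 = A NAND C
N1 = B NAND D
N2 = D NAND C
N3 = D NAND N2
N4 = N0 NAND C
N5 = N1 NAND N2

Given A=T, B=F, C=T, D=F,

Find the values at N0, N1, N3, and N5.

N0 = F; N1 = T; N3 = T; N5 = F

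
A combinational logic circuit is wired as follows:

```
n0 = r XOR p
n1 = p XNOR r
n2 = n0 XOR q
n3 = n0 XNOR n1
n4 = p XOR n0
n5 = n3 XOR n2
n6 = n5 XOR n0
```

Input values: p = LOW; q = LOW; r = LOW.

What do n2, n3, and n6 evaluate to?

n0 = r XOR p = LOW XOR LOW = LOW
n1 = p XNOR r = LOW XNOR LOW = HIGH
n2 = n0 XOR q = LOW XOR LOW = LOW
n3 = n0 XNOR n1 = LOW XNOR HIGH = LOW
n5 = n3 XOR n2 = LOW XOR LOW = LOW
n6 = n5 XOR n0 = LOW XOR LOW = LOW

n2 = LOW, n3 = LOW, n6 = LOW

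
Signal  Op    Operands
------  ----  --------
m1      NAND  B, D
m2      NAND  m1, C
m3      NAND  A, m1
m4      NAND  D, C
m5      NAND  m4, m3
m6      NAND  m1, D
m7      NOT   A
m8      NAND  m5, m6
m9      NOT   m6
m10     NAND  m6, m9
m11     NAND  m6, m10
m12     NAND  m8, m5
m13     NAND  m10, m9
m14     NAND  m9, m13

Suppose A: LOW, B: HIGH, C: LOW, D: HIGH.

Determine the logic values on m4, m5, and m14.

m1 = B NAND D = HIGH NAND HIGH = LOW
m3 = A NAND m1 = LOW NAND LOW = HIGH
m4 = D NAND C = HIGH NAND LOW = HIGH
m5 = m4 NAND m3 = HIGH NAND HIGH = LOW
m6 = m1 NAND D = LOW NAND HIGH = HIGH
m9 = NOT m6 = NOT HIGH = LOW
m10 = m6 NAND m9 = HIGH NAND LOW = HIGH
m13 = m10 NAND m9 = HIGH NAND LOW = HIGH
m14 = m9 NAND m13 = LOW NAND HIGH = HIGH

m4 = HIGH, m5 = LOW, m14 = HIGH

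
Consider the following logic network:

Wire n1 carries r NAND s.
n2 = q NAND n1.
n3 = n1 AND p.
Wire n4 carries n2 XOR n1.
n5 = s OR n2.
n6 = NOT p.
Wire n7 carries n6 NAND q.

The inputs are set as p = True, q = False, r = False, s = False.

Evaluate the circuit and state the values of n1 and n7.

n1 = r NAND s = False NAND False = True
n6 = NOT p = NOT True = False
n7 = n6 NAND q = False NAND False = True

n1 = True  n7 = True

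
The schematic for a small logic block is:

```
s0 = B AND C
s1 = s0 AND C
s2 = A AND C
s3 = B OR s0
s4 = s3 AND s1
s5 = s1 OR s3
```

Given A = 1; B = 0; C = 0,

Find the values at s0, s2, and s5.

s0 = 0, s2 = 0, s5 = 0

s0 = B AND C = 0 AND 0 = 0
s1 = s0 AND C = 0 AND 0 = 0
s2 = A AND C = 1 AND 0 = 0
s3 = B OR s0 = 0 OR 0 = 0
s5 = s1 OR s3 = 0 OR 0 = 0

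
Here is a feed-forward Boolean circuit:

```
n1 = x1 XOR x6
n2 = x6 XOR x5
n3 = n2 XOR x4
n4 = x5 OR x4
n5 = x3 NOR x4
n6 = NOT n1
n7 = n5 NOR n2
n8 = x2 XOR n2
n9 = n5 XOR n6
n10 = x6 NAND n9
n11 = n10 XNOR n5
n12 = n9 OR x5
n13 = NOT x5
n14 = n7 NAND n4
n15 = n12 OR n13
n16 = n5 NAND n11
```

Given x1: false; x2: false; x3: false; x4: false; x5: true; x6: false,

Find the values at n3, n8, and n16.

n1 = x1 XOR x6 = false XOR false = false
n2 = x6 XOR x5 = false XOR true = true
n3 = n2 XOR x4 = true XOR false = true
n5 = x3 NOR x4 = false NOR false = true
n6 = NOT n1 = NOT false = true
n8 = x2 XOR n2 = false XOR true = true
n9 = n5 XOR n6 = true XOR true = false
n10 = x6 NAND n9 = false NAND false = true
n11 = n10 XNOR n5 = true XNOR true = true
n16 = n5 NAND n11 = true NAND true = false

n3 = true, n8 = true, n16 = false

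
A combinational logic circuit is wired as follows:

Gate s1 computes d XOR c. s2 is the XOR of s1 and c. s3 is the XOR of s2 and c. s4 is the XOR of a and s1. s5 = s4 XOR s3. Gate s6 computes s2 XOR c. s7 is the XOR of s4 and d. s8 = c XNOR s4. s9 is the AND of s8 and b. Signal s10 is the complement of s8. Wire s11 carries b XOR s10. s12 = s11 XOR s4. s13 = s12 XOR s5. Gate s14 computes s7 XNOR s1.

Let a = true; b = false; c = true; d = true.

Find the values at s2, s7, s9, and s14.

s1 = d XOR c = true XOR true = false
s2 = s1 XOR c = false XOR true = true
s4 = a XOR s1 = true XOR false = true
s7 = s4 XOR d = true XOR true = false
s8 = c XNOR s4 = true XNOR true = true
s9 = s8 AND b = true AND false = false
s14 = s7 XNOR s1 = false XNOR false = true

s2 = true, s7 = false, s9 = false, s14 = true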